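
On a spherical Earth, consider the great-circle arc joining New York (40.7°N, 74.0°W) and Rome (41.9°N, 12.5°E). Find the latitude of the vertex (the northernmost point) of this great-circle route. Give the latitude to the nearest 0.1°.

≈ 50.4°N

The great circle lies in the plane with unit normal n̂ = (p₁ × p₂)/|p₁ × p₂|.
Here n̂_z ≈ +0.638; the vertex latitude is φ_max = arccos|n̂_z| ≈ 50.4°.
Check via Clairaut: cos φ_max = |cos φ₁| · sin C = cos(40.7°)·sin(57.3°) ≈ 0.638, again giving ≈ 50.4°.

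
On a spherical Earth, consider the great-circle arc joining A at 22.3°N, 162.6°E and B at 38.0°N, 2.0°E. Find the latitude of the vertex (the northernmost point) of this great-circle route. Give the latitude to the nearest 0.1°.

The great circle lies in the plane with unit normal n̂ = (p₁ × p₂)/|p₁ × p₂|.
Here n̂_z ≈ -0.272; the vertex latitude is φ_max = arccos|n̂_z| ≈ 74.2°.
Check via Clairaut: cos φ_max = |cos φ₁| · sin C = cos(22.3°)·sin(17.1°) ≈ 0.272, again giving ≈ 74.2°.

≈ 74.2°N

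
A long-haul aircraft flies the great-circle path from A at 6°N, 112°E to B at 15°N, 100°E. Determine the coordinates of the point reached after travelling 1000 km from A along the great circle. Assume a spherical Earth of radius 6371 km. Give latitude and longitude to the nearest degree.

≈ 12°N, 105°E

Convert each endpoint to a unit vector on the sphere (x = cos φ cos λ, y = cos φ sin λ, z = sin φ).
The central angle between the endpoints is δ = arccos(p₁·p₂) ≈ 0.259 rad (14.8°). The total great-circle distance is δ·R ≈ 0.259 × 6371 ≈ 1649 km, so the target fraction is f = 1000/1649 ≈ 0.606.
Interpolate at f ≈ 0.606 with slerp weights a = sin((1−f)δ)/sin δ ≈ 0.397, b = sin(fδ)/sin δ ≈ 0.611.
p = a·p₁ + b·p₂ ≈ (-0.250, 0.947, 0.200); φ = arcsin(p_z) ≈ 11.51°, λ = atan2(p_y, p_x) ≈ 104.81°.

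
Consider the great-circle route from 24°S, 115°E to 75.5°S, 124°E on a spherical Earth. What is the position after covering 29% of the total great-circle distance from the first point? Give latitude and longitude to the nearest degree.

≈ 39°S, 116°E

Convert each endpoint to a unit vector on the sphere (x = cos φ cos λ, y = cos φ sin λ, z = sin φ).
The central angle between the endpoints is δ = arccos(p₁·p₂) ≈ 0.902 rad (51.7°).
Interpolate at f = 0.29 with slerp weights a = sin((1−f)δ)/sin δ ≈ 0.762, b = sin(fδ)/sin δ ≈ 0.330.
p = a·p₁ + b·p₂ ≈ (-0.340, 0.699, -0.629); φ = arcsin(p_z) ≈ -38.97°, λ = atan2(p_y, p_x) ≈ 115.95°.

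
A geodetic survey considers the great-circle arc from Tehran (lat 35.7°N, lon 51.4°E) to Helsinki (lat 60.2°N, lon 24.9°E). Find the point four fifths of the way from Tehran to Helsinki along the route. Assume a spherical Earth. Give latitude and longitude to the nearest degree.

≈ lat 56°N, lon 33°E

From cos δ = sin φ₁ sin φ₂ + cos φ₁ cos φ₂ cos Δλ, the central angle is δ ≈ 0.521 rad (29.8°).
Interpolate at f = 4/5 with slerp weights a = sin((1−f)δ)/sin δ ≈ 0.209, b = sin(fδ)/sin δ ≈ 0.813.
p = a·p₁ + b·p₂ ≈ (0.472, 0.303, 0.828); φ = arcsin(p_z) ≈ 55.86°, λ = atan2(p_y, p_x) ≈ 32.65°.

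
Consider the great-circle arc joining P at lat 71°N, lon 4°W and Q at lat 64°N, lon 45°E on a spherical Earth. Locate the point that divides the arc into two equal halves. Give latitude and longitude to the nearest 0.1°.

≈ lat 69.3°N, lon 24.3°E

The haversine formula gives a central angle δ ≈ 0.338 rad (19.4°) between the endpoints.
Interpolate at f = 1/2 with slerp weights a = sin((1−f)δ)/sin δ ≈ 0.507, b = sin(fδ)/sin δ ≈ 0.507.
p = a·p₁ + b·p₂ ≈ (0.322, 0.146, 0.935); φ = arcsin(p_z) ≈ 69.30°, λ = atan2(p_y, p_x) ≈ 24.35°.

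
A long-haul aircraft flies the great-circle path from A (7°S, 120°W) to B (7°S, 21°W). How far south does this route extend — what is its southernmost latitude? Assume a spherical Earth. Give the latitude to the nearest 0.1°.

The great circle lies in the plane with unit normal n̂ = (p₁ × p₂)/|p₁ × p₂|.
Here n̂_z ≈ +0.983; the vertex latitude is φ_max = arccos|n̂_z| ≈ 10.7°.

≈ 10.7°S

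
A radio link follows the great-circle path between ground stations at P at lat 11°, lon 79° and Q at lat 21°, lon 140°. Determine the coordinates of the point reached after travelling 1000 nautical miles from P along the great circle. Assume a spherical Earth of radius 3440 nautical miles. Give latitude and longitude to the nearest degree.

≈ lat 16°, lon 95°

From cos δ = sin φ₁ sin φ₂ + cos φ₁ cos φ₂ cos Δλ, the central angle is δ ≈ 1.033 rad (59.2°). The total great-circle distance is δ·R ≈ 1.033 × 3440 ≈ 3552 nmi, so the target fraction is f = 1000/3552 ≈ 0.282.
Interpolate at f ≈ 0.282 with slerp weights a = sin((1−f)δ)/sin δ ≈ 0.787, b = sin(fδ)/sin δ ≈ 0.334.
p = a·p₁ + b·p₂ ≈ (-0.091, 0.959, 0.270); φ = arcsin(p_z) ≈ 15.65°, λ = atan2(p_y, p_x) ≈ 95.44°.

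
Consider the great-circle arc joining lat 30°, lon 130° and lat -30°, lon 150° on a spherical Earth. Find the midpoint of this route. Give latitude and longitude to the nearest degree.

Convert each endpoint to a unit vector on the sphere (x = cos φ cos λ, y = cos φ sin λ, z = sin φ).
The central angle between the endpoints is δ = arccos(p₁·p₂) ≈ 1.099 rad (62.9°).
Interpolate at f = 1/2 with slerp weights a = sin((1−f)δ)/sin δ ≈ 0.586, b = sin(fδ)/sin δ ≈ 0.586.
p = a·p₁ + b·p₂ ≈ (-0.766, 0.643, 0.000); φ = arcsin(p_z) ≈ 0.00°, λ = atan2(p_y, p_x) ≈ 140.00°.

≈ lat 0°, lon 140°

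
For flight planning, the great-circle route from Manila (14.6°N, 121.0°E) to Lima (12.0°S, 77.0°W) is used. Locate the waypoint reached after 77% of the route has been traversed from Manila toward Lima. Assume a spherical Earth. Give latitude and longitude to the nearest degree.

Convert each endpoint to a unit vector on the sphere (x = cos φ cos λ, y = cos φ sin λ, z = sin φ).
The central angle between the endpoints is δ = arccos(p₁·p₂) ≈ 2.833 rad (162.3°).
Interpolate at f = 0.77 with slerp weights a = sin((1−f)δ)/sin δ ≈ 1.994, b = sin(fδ)/sin δ ≈ 2.695.
p = a·p₁ + b·p₂ ≈ (-0.401, -0.914, -0.058); φ = arcsin(p_z) ≈ -3.30°, λ = atan2(p_y, p_x) ≈ -113.68°.

≈ 3°S, 114°W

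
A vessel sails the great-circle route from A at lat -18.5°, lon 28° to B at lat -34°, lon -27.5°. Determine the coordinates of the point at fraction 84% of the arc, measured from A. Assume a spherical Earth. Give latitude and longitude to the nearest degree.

≈ lat -33°, lon -18°

From cos δ = sin φ₁ sin φ₂ + cos φ₁ cos φ₂ cos Δλ, the central angle is δ ≈ 0.899 rad (51.5°).
Interpolate at f = 0.84 with slerp weights a = sin((1−f)δ)/sin δ ≈ 0.183, b = sin(fδ)/sin δ ≈ 0.876.
p = a·p₁ + b·p₂ ≈ (0.797, -0.254, -0.548); φ = arcsin(p_z) ≈ -33.21°, λ = atan2(p_y, p_x) ≈ -17.65°.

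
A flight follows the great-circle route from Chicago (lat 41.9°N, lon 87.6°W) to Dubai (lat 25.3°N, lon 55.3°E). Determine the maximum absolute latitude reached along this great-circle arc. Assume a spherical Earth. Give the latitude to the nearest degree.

The great circle lies in the plane with unit normal n̂ = (p₁ × p₂)/|p₁ × p₂|.
Here n̂_z ≈ +0.419; the vertex latitude is φ_max = arccos|n̂_z| ≈ 65.2°.
Check via Clairaut: cos φ_max = |cos φ₁| · sin C = cos(41.9°)·sin(34.3°) ≈ 0.419, again giving ≈ 65.2°.

≈ 65°N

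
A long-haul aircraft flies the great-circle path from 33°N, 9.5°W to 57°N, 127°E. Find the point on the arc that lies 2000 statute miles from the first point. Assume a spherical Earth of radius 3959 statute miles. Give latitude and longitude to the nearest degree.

≈ 58°N, 11°E

Convert each endpoint to a unit vector on the sphere (x = cos φ cos λ, y = cos φ sin λ, z = sin φ).
The central angle between the endpoints is δ = arccos(p₁·p₂) ≈ 1.445 rad (82.8°). The total great-circle distance is δ·R ≈ 1.445 × 3959 ≈ 5721 mi, so the target fraction is f = 2000/5721 ≈ 0.350.
Interpolate at f ≈ 0.350 with slerp weights a = sin((1−f)δ)/sin δ ≈ 0.814, b = sin(fδ)/sin δ ≈ 0.488.
p = a·p₁ + b·p₂ ≈ (0.513, 0.100, 0.852); φ = arcsin(p_z) ≈ 58.47°, λ = atan2(p_y, p_x) ≈ 10.97°.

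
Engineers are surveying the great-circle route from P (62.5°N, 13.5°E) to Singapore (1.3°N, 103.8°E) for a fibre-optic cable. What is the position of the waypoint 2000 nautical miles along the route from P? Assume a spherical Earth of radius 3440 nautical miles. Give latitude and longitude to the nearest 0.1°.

≈ (48.2°N, 68.9°E)

From cos δ = sin φ₁ sin φ₂ + cos φ₁ cos φ₂ cos Δλ, the central angle is δ ≈ 1.553 rad (89.0°). The total great-circle distance is δ·R ≈ 1.553 × 3440 ≈ 5343 nmi, so the target fraction is f = 2000/5343 ≈ 0.374.
Interpolate at f ≈ 0.374 with slerp weights a = sin((1−f)δ)/sin δ ≈ 0.826, b = sin(fδ)/sin δ ≈ 0.549.
p = a·p₁ + b·p₂ ≈ (0.240, 0.622, 0.745); φ = arcsin(p_z) ≈ 48.17°, λ = atan2(p_y, p_x) ≈ 68.92°.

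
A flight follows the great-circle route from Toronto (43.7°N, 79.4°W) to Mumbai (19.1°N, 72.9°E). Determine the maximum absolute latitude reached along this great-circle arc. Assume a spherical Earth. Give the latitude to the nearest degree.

The great circle lies in the plane with unit normal n̂ = (p₁ × p₂)/|p₁ × p₂|.
Here n̂_z ≈ +0.343; the vertex latitude is φ_max = arccos|n̂_z| ≈ 69.9°.

≈ 70°N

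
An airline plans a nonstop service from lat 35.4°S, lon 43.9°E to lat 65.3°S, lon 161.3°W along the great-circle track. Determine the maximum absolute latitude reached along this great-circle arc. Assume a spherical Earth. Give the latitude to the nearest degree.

The great circle lies in the plane with unit normal n̂ = (p₁ × p₂)/|p₁ × p₂|.
Here n̂_z ≈ +0.149; the vertex latitude is φ_max = arccos|n̂_z| ≈ 81.5°.
Check via Clairaut: cos φ_max = |cos φ₁| · sin C = cos(35.4°)·sin(169.5°) ≈ 0.149, again giving ≈ 81.5°.

≈ 81°S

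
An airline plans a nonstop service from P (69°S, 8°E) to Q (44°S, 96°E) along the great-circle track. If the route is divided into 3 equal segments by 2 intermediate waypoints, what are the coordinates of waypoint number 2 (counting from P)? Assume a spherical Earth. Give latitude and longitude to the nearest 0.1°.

Write both endpoints as unit vectors p₁, p₂ with components (cos φ cos λ, cos φ sin λ, sin φ).
The central angle between the endpoints is δ = arccos(p₁·p₂) ≈ 0.853 rad (48.9°).
Interpolate at f = 2/3 with slerp weights a = sin((1−f)δ)/sin δ ≈ 0.372, b = sin(fδ)/sin δ ≈ 0.715.
p = a·p₁ + b·p₂ ≈ (0.078, 0.530, -0.844); φ = arcsin(p_z) ≈ -57.60°, λ = atan2(p_y, p_x) ≈ 81.58°.

≈ (57.6°S, 81.6°E)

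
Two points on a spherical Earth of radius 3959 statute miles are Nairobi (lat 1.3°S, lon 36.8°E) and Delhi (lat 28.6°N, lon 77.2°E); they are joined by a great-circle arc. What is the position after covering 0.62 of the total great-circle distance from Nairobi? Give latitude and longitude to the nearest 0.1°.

Convert each endpoint to a unit vector on the sphere (x = cos φ cos λ, y = cos φ sin λ, z = sin φ).
The central angle between the endpoints is δ = arccos(p₁·p₂) ≈ 0.853 rad (48.9°).
Interpolate at f = 0.62 with slerp weights a = sin((1−f)δ)/sin δ ≈ 0.423, b = sin(fδ)/sin δ ≈ 0.670.
p = a·p₁ + b·p₂ ≈ (0.469, 0.827, 0.311); φ = arcsin(p_z) ≈ 18.12°, λ = atan2(p_y, p_x) ≈ 60.44°.

≈ lat 18.1°N, lon 60.4°E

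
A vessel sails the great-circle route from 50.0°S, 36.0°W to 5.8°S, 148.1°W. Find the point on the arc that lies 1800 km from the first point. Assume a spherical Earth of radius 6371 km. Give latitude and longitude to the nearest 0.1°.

Write both endpoints as unit vectors p₁, p₂ with components (cos φ cos λ, cos φ sin λ, sin φ).
The central angle between the endpoints is δ = arccos(p₁·p₂) ≈ 1.735 rad (99.4°). The total great-circle distance is δ·R ≈ 1.735 × 6371 ≈ 11052 km, so the target fraction is f = 1800/11052 ≈ 0.163.
Interpolate at f ≈ 0.163 with slerp weights a = sin((1−f)δ)/sin δ ≈ 1.006, b = sin(fδ)/sin δ ≈ 0.283.
p = a·p₁ + b·p₂ ≈ (0.285, -0.529, -0.800); φ = arcsin(p_z) ≈ -53.09°, λ = atan2(p_y, p_x) ≈ -61.70°.

≈ 53.1°S, 61.7°W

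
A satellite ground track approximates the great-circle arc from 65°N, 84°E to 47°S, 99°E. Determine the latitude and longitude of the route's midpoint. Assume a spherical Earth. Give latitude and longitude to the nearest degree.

From cos δ = sin φ₁ sin φ₂ + cos φ₁ cos φ₂ cos Δλ, the central angle is δ ≈ 1.965 rad (112.6°).
Interpolate at f = 1/2 with slerp weights a = sin((1−f)δ)/sin δ ≈ 0.901, b = sin(fδ)/sin δ ≈ 0.901.
p = a·p₁ + b·p₂ ≈ (-0.056, 0.986, 0.158); φ = arcsin(p_z) ≈ 9.07°, λ = atan2(p_y, p_x) ≈ 93.27°.

≈ 9°N, 93°E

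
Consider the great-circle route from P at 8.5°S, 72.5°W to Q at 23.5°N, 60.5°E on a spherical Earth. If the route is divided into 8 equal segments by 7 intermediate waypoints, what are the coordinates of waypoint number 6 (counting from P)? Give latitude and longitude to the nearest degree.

The haversine formula gives a central angle δ ≈ 2.315 rad (132.6°) between the endpoints.
Interpolate at f = 6/8 with slerp weights a = sin((1−f)δ)/sin δ ≈ 0.744, b = sin(fδ)/sin δ ≈ 1.341.
p = a·p₁ + b·p₂ ≈ (0.827, 0.369, 0.425); φ = arcsin(p_z) ≈ 25.14°, λ = atan2(p_y, p_x) ≈ 24.04°.

≈ 25°N, 24°E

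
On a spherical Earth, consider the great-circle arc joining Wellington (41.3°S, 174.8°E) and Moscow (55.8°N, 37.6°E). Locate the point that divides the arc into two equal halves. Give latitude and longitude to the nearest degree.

≈ 18°N, 126°E

Write both endpoints as unit vectors p₁, p₂ with components (cos φ cos λ, cos φ sin λ, sin φ).
The central angle between the endpoints is δ = arccos(p₁·p₂) ≈ 2.598 rad (148.8°).
Interpolate at f = 1/2 with slerp weights a = sin((1−f)δ)/sin δ ≈ 1.862, b = sin(fδ)/sin δ ≈ 1.862.
p = a·p₁ + b·p₂ ≈ (-0.564, 0.765, 0.311); φ = arcsin(p_z) ≈ 18.12°, λ = atan2(p_y, p_x) ≈ 126.38°.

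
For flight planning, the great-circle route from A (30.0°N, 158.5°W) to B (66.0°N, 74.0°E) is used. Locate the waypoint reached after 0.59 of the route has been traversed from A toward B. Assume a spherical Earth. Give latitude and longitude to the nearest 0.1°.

≈ (68.5°N, 161.7°E)

Write both endpoints as unit vectors p₁, p₂ with components (cos φ cos λ, cos φ sin λ, sin φ).
The central angle between the endpoints is δ = arccos(p₁·p₂) ≈ 1.326 rad (76.0°).
Interpolate at f = 0.59 with slerp weights a = sin((1−f)δ)/sin δ ≈ 0.533, b = sin(fδ)/sin δ ≈ 0.727.
p = a·p₁ + b·p₂ ≈ (-0.348, 0.115, 0.930); φ = arcsin(p_z) ≈ 68.49°, λ = atan2(p_y, p_x) ≈ 161.74°.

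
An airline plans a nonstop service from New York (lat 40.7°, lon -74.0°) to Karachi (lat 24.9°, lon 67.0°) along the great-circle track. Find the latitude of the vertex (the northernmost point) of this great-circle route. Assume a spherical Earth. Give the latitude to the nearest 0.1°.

The great circle lies in the plane with unit normal n̂ = (p₁ × p₂)/|p₁ × p₂|.
Here n̂_z ≈ +0.448; the vertex latitude is φ_max = arccos|n̂_z| ≈ 63.4°.
Check via Clairaut: cos φ_max = |cos φ₁| · sin C = cos(40.7°)·sin(36.2°) ≈ 0.448, again giving ≈ 63.4°.

≈ 63.4°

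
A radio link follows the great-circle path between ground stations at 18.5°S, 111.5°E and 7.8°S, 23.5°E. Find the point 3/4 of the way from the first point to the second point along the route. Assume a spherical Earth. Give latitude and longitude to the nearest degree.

≈ 14°S, 44°E

Convert each endpoint to a unit vector on the sphere (x = cos φ cos λ, y = cos φ sin λ, z = sin φ).
The central angle between the endpoints is δ = arccos(p₁·p₂) ≈ 1.495 rad (85.6°).
Interpolate at f = 3/4 with slerp weights a = sin((1−f)δ)/sin δ ≈ 0.366, b = sin(fδ)/sin δ ≈ 0.903.
p = a·p₁ + b·p₂ ≈ (0.693, 0.680, -0.239); φ = arcsin(p_z) ≈ -13.81°, λ = atan2(p_y, p_x) ≈ 44.44°.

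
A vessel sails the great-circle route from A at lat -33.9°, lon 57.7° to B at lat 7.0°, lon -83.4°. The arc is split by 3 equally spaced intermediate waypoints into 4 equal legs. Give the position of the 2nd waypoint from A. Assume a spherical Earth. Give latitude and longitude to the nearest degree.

From cos δ = sin φ₁ sin φ₂ + cos φ₁ cos φ₂ cos Δλ, the central angle is δ ≈ 2.359 rad (135.2°).
Interpolate at f = 2/4 with slerp weights a = sin((1−f)δ)/sin δ ≈ 1.311, b = sin(fδ)/sin δ ≈ 1.311.
p = a·p₁ + b·p₂ ≈ (0.731, -0.373, -0.571); φ = arcsin(p_z) ≈ -34.85°, λ = atan2(p_y, p_x) ≈ -27.02°.

≈ lat -35°, lon -27°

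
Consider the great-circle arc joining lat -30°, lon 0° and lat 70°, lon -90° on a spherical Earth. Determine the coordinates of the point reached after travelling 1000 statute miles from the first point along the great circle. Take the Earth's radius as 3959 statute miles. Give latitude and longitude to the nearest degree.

Convert each endpoint to a unit vector on the sphere (x = cos φ cos λ, y = cos φ sin λ, z = sin φ).
The central angle between the endpoints is δ = arccos(p₁·p₂) ≈ 2.060 rad (118.0°). The total great-circle distance is δ·R ≈ 2.060 × 3959 ≈ 8155 mi, so the target fraction is f = 1000/8155 ≈ 0.123.
Interpolate at f ≈ 0.123 with slerp weights a = sin((1−f)δ)/sin δ ≈ 1.101, b = sin(fδ)/sin δ ≈ 0.283.
p = a·p₁ + b·p₂ ≈ (0.954, -0.097, -0.285); φ = arcsin(p_z) ≈ -16.54°, λ = atan2(p_y, p_x) ≈ -5.80°.

≈ lat -17°, lon -6°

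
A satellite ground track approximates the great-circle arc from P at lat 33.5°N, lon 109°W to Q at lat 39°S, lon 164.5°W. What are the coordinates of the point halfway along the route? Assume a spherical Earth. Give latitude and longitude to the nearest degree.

Convert each endpoint to a unit vector on the sphere (x = cos φ cos λ, y = cos φ sin λ, z = sin φ).
The central angle between the endpoints is δ = arccos(p₁·p₂) ≈ 1.551 rad (88.9°).
Interpolate at f = 1/2 with slerp weights a = sin((1−f)δ)/sin δ ≈ 0.700, b = sin(fδ)/sin δ ≈ 0.700.
p = a·p₁ + b·p₂ ≈ (-0.715, -0.698, -0.054); φ = arcsin(p_z) ≈ -3.11°, λ = atan2(p_y, p_x) ≈ -135.69°.

≈ lat 3°S, lon 136°W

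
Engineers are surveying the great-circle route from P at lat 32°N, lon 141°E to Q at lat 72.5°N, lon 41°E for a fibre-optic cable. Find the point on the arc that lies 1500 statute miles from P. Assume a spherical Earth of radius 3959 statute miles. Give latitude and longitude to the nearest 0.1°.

≈ lat 52.0°N, lon 129.4°E

Write both endpoints as unit vectors p₁, p₂ with components (cos φ cos λ, cos φ sin λ, sin φ).
The central angle between the endpoints is δ = arccos(p₁·p₂) ≈ 1.092 rad (62.5°). The total great-circle distance is δ·R ≈ 1.092 × 3959 ≈ 4321 mi, so the target fraction is f = 1500/4321 ≈ 0.347.
Interpolate at f ≈ 0.347 with slerp weights a = sin((1−f)δ)/sin δ ≈ 0.737, b = sin(fδ)/sin δ ≈ 0.417.
p = a·p₁ + b·p₂ ≈ (-0.391, 0.475, 0.788); φ = arcsin(p_z) ≈ 52.00°, λ = atan2(p_y, p_x) ≈ 129.43°.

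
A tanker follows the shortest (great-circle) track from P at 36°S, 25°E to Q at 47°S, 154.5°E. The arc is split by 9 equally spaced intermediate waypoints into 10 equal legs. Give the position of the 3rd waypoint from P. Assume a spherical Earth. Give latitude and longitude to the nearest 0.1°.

From cos δ = sin φ₁ sin φ₂ + cos φ₁ cos φ₂ cos Δλ, the central angle is δ ≈ 1.492 rad (85.5°).
Interpolate at f = 3/10 with slerp weights a = sin((1−f)δ)/sin δ ≈ 0.867, b = sin(fδ)/sin δ ≈ 0.434.
p = a·p₁ + b·p₂ ≈ (0.369, 0.424, -0.827); φ = arcsin(p_z) ≈ -55.82°, λ = atan2(p_y, p_x) ≈ 48.99°.

≈ 55.8°S, 49.0°E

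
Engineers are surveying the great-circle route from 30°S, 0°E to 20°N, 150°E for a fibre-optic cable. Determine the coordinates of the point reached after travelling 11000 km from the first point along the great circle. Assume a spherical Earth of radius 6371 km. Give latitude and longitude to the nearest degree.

≈ 7°S, 104°E

Convert each endpoint to a unit vector on the sphere (x = cos φ cos λ, y = cos φ sin λ, z = sin φ).
The central angle between the endpoints is δ = arccos(p₁·p₂) ≈ 2.638 rad (151.1°). The total great-circle distance is δ·R ≈ 2.638 × 6371 ≈ 16806 km, so the target fraction is f = 11000/16806 ≈ 0.655.
Interpolate at f ≈ 0.655 with slerp weights a = sin((1−f)δ)/sin δ ≈ 1.637, b = sin(fδ)/sin δ ≈ 2.047.
p = a·p₁ + b·p₂ ≈ (-0.248, 0.962, -0.119); φ = arcsin(p_z) ≈ -6.81°, λ = atan2(p_y, p_x) ≈ 104.44°.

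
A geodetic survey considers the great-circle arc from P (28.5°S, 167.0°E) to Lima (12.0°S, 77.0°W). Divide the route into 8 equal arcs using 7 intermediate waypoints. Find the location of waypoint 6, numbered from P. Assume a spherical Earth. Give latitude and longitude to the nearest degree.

The haversine formula gives a central angle δ ≈ 1.852 rad (106.1°) between the endpoints.
Interpolate at f = 6/8 with slerp weights a = sin((1−f)δ)/sin δ ≈ 0.465, b = sin(fδ)/sin δ ≈ 1.024.
p = a·p₁ + b·p₂ ≈ (-0.173, -0.884, -0.435); φ = arcsin(p_z) ≈ -25.77°, λ = atan2(p_y, p_x) ≈ -101.07°.

≈ (26°S, 101°W)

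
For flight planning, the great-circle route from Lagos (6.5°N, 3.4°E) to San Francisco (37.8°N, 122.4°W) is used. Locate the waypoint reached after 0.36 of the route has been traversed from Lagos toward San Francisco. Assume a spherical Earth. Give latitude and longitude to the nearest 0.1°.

≈ 33.4°N, 29.5°W

Convert each endpoint to a unit vector on the sphere (x = cos φ cos λ, y = cos φ sin λ, z = sin φ).
The central angle between the endpoints is δ = arccos(p₁·p₂) ≈ 1.971 rad (112.9°).
Interpolate at f = 0.36 with slerp weights a = sin((1−f)δ)/sin δ ≈ 1.034, b = sin(fδ)/sin δ ≈ 0.708.
p = a·p₁ + b·p₂ ≈ (0.726, -0.411, 0.551); φ = arcsin(p_z) ≈ 33.42°, λ = atan2(p_y, p_x) ≈ -29.51°.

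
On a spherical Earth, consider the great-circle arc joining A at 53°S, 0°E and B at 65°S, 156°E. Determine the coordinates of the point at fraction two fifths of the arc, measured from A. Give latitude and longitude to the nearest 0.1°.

≈ 76.0°S, 19.6°E

Write both endpoints as unit vectors p₁, p₂ with components (cos φ cos λ, cos φ sin λ, sin φ).
The central angle between the endpoints is δ = arccos(p₁·p₂) ≈ 1.057 rad (60.6°).
Interpolate at f = 2/5 with slerp weights a = sin((1−f)δ)/sin δ ≈ 0.680, b = sin(fδ)/sin δ ≈ 0.471.
p = a·p₁ + b·p₂ ≈ (0.228, 0.081, -0.970); φ = arcsin(p_z) ≈ -76.02°, λ = atan2(p_y, p_x) ≈ 19.59°.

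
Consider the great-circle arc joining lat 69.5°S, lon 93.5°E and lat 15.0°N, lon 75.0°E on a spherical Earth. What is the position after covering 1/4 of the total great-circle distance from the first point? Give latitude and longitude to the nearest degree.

Write both endpoints as unit vectors p₁, p₂ with components (cos φ cos λ, cos φ sin λ, sin φ).
The central angle between the endpoints is δ = arccos(p₁·p₂) ≈ 1.492 rad (85.5°).
Interpolate at f = 1/4 with slerp weights a = sin((1−f)δ)/sin δ ≈ 0.903, b = sin(fδ)/sin δ ≈ 0.366.
p = a·p₁ + b·p₂ ≈ (0.072, 0.657, -0.751); φ = arcsin(p_z) ≈ -48.66°, λ = atan2(p_y, p_x) ≈ 83.73°.

≈ lat 49°S, lon 84°E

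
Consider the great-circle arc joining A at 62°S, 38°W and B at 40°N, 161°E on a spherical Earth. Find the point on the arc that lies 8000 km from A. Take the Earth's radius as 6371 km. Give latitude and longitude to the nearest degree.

≈ 39°S, 171°W

Write both endpoints as unit vectors p₁, p₂ with components (cos φ cos λ, cos φ sin λ, sin φ).
The central angle between the endpoints is δ = arccos(p₁·p₂) ≈ 2.708 rad (155.2°). The total great-circle distance is δ·R ≈ 2.708 × 6371 ≈ 17255 km, so the target fraction is f = 8000/17255 ≈ 0.464.
Interpolate at f ≈ 0.464 with slerp weights a = sin((1−f)δ)/sin δ ≈ 2.365, b = sin(fδ)/sin δ ≈ 2.264.
p = a·p₁ + b·p₂ ≈ (-0.765, -0.119, -0.633); φ = arcsin(p_z) ≈ -39.25°, λ = atan2(p_y, p_x) ≈ -171.17°.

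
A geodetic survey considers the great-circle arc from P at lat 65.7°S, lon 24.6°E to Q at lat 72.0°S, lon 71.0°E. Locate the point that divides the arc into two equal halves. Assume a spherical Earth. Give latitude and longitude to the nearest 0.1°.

The haversine formula gives a central angle δ ≈ 0.303 rad (17.4°) between the endpoints.
Interpolate at f = 1/2 with slerp weights a = sin((1−f)δ)/sin δ ≈ 0.506, b = sin(fδ)/sin δ ≈ 0.506.
p = a·p₁ + b·p₂ ≈ (0.240, 0.234, -0.942); φ = arcsin(p_z) ≈ -70.39°, λ = atan2(p_y, p_x) ≈ 44.31°.

≈ lat 70.4°S, lon 44.3°E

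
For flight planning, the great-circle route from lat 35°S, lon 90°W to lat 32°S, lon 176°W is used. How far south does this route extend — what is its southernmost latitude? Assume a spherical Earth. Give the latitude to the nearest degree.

The great circle lies in the plane with unit normal n̂ = (p₁ × p₂)/|p₁ × p₂|.
Here n̂_z ≈ -0.740; the vertex latitude is φ_max = arccos|n̂_z| ≈ 42.2°.
Check via Clairaut: cos φ_max = |cos φ₁| · sin C = cos(35.0°)·sin(115.3°) ≈ 0.740, again giving ≈ 42.2°.

≈ 42°S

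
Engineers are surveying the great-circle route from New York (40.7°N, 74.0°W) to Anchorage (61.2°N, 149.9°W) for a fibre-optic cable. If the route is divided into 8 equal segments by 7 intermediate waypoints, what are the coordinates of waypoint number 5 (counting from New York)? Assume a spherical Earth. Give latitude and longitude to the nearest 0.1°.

Convert each endpoint to a unit vector on the sphere (x = cos φ cos λ, y = cos φ sin λ, z = sin φ).
The central angle between the endpoints is δ = arccos(p₁·p₂) ≈ 0.849 rad (48.7°).
Interpolate at f = 5/8 with slerp weights a = sin((1−f)δ)/sin δ ≈ 0.417, b = sin(fδ)/sin δ ≈ 0.674.
p = a·p₁ + b·p₂ ≈ (-0.194, -0.467, 0.863); φ = arcsin(p_z) ≈ 59.64°, λ = atan2(p_y, p_x) ≈ -112.55°.

≈ (59.6°N, 112.6°W)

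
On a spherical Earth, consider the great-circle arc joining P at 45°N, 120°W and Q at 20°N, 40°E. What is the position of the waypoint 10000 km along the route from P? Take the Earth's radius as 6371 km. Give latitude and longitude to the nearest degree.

≈ 42°N, 32°E

Convert each endpoint to a unit vector on the sphere (x = cos φ cos λ, y = cos φ sin λ, z = sin φ).
The central angle between the endpoints is δ = arccos(p₁·p₂) ≈ 1.963 rad (112.5°). The total great-circle distance is δ·R ≈ 1.963 × 6371 ≈ 12508 km, so the target fraction is f = 10000/12508 ≈ 0.799.
Interpolate at f ≈ 0.799 with slerp weights a = sin((1−f)δ)/sin δ ≈ 0.415, b = sin(fδ)/sin δ ≈ 1.082.
p = a·p₁ + b·p₂ ≈ (0.632, 0.399, 0.664); φ = arcsin(p_z) ≈ 41.59°, λ = atan2(p_y, p_x) ≈ 32.28°.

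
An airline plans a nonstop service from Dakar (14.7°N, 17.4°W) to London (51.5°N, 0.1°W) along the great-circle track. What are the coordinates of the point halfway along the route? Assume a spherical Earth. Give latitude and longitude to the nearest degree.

Write both endpoints as unit vectors p₁, p₂ with components (cos φ cos λ, cos φ sin λ, sin φ).
The central angle between the endpoints is δ = arccos(p₁·p₂) ≈ 0.686 rad (39.3°).
Interpolate at f = 1/2 with slerp weights a = sin((1−f)δ)/sin δ ≈ 0.531, b = sin(fδ)/sin δ ≈ 0.531.
p = a·p₁ + b·p₂ ≈ (0.821, -0.154, 0.550); φ = arcsin(p_z) ≈ 33.39°, λ = atan2(p_y, p_x) ≈ -10.64°.

≈ (33°N, 11°W)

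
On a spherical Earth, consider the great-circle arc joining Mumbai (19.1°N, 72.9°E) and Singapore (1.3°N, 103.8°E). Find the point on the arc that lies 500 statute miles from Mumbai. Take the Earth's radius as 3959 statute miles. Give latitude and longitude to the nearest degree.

≈ (16°N, 80°E)

Convert each endpoint to a unit vector on the sphere (x = cos φ cos λ, y = cos φ sin λ, z = sin φ).
The central angle between the endpoints is δ = arccos(p₁·p₂) ≈ 0.613 rad (35.1°). The total great-circle distance is δ·R ≈ 0.613 × 3959 ≈ 2426 mi, so the target fraction is f = 500/2426 ≈ 0.206.
Interpolate at f ≈ 0.206 with slerp weights a = sin((1−f)δ)/sin δ ≈ 0.813, b = sin(fδ)/sin δ ≈ 0.219.
p = a·p₁ + b·p₂ ≈ (0.174, 0.947, 0.271); φ = arcsin(p_z) ≈ 15.72°, λ = atan2(p_y, p_x) ≈ 79.61°.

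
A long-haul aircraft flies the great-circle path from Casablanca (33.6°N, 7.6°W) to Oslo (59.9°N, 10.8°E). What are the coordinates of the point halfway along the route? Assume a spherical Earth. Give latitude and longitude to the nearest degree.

≈ (47°N, 1°W)

The haversine formula gives a central angle δ ≈ 0.505 rad (28.9°) between the endpoints.
Interpolate at f = 1/2 with slerp weights a = sin((1−f)δ)/sin δ ≈ 0.516, b = sin(fδ)/sin δ ≈ 0.516.
p = a·p₁ + b·p₂ ≈ (0.681, -0.008, 0.733); φ = arcsin(p_z) ≈ 47.10°, λ = atan2(p_y, p_x) ≈ -0.70°.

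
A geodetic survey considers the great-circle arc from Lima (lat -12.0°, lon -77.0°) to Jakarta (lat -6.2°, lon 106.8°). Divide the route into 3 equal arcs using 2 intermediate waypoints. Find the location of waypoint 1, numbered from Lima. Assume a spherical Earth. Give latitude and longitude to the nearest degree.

≈ lat -64°, lon -99°

The haversine formula gives a central angle δ ≈ 2.817 rad (161.4°) between the endpoints.
Interpolate at f = 1/3 with slerp weights a = sin((1−f)δ)/sin δ ≈ 2.990, b = sin(fδ)/sin δ ≈ 2.532.
p = a·p₁ + b·p₂ ≈ (-0.070, -0.440, -0.895); φ = arcsin(p_z) ≈ -63.52°, λ = atan2(p_y, p_x) ≈ -98.97°.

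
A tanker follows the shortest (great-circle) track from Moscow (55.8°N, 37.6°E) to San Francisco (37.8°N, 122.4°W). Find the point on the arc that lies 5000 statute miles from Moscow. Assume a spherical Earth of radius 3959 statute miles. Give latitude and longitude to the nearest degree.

≈ 50°N, 119°W

Convert each endpoint to a unit vector on the sphere (x = cos φ cos λ, y = cos φ sin λ, z = sin φ).
The central angle between the endpoints is δ = arccos(p₁·p₂) ≈ 1.481 rad (84.9°). The total great-circle distance is δ·R ≈ 1.481 × 3959 ≈ 5864 mi, so the target fraction is f = 5000/5864 ≈ 0.853.
Interpolate at f ≈ 0.853 with slerp weights a = sin((1−f)δ)/sin δ ≈ 0.217, b = sin(fδ)/sin δ ≈ 0.957.
p = a·p₁ + b·p₂ ≈ (-0.308, -0.564, 0.766); φ = arcsin(p_z) ≈ 50.01°, λ = atan2(p_y, p_x) ≈ -118.67°.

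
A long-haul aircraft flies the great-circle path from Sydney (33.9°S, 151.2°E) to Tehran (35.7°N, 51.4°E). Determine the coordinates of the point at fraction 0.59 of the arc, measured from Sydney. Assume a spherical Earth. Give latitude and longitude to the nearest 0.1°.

≈ 8.4°N, 94.2°E

From cos δ = sin φ₁ sin φ₂ + cos φ₁ cos φ₂ cos Δλ, the central angle is δ ≈ 2.027 rad (116.1°).
Interpolate at f = 0.59 with slerp weights a = sin((1−f)δ)/sin δ ≈ 0.823, b = sin(fδ)/sin δ ≈ 1.036.
p = a·p₁ + b·p₂ ≈ (-0.073, 0.987, 0.146); φ = arcsin(p_z) ≈ 8.39°, λ = atan2(p_y, p_x) ≈ 94.25°.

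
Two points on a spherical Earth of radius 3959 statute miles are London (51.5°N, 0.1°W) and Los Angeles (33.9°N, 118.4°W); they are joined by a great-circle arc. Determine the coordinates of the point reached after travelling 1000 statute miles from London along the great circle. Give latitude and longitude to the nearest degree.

Write both endpoints as unit vectors p₁, p₂ with components (cos φ cos λ, cos φ sin λ, sin φ).
The central angle between the endpoints is δ = arccos(p₁·p₂) ≈ 1.378 rad (79.0°). The total great-circle distance is δ·R ≈ 1.378 × 3959 ≈ 5456 mi, so the target fraction is f = 1000/5456 ≈ 0.183.
Interpolate at f ≈ 0.183 with slerp weights a = sin((1−f)δ)/sin δ ≈ 0.919, b = sin(fδ)/sin δ ≈ 0.255.
p = a·p₁ + b·p₂ ≈ (0.472, -0.187, 0.862); φ = arcsin(p_z) ≈ 59.50°, λ = atan2(p_y, p_x) ≈ -21.61°.

≈ 59°N, 22°W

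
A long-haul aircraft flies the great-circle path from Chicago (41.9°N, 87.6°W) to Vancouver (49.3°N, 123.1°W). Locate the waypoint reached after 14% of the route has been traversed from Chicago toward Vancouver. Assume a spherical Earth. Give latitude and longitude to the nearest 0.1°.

The haversine formula gives a central angle δ ≈ 0.448 rad (25.7°) between the endpoints.
Interpolate at f = 0.14 with slerp weights a = sin((1−f)δ)/sin δ ≈ 0.868, b = sin(fδ)/sin δ ≈ 0.145.
p = a·p₁ + b·p₂ ≈ (-0.024, -0.724, 0.689); φ = arcsin(p_z) ≈ 43.56°, λ = atan2(p_y, p_x) ≈ -91.94°.

≈ (43.6°N, 91.9°W)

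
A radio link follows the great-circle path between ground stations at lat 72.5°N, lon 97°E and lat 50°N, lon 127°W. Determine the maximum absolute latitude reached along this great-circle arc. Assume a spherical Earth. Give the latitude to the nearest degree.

The great circle lies in the plane with unit normal n̂ = (p₁ × p₂)/|p₁ × p₂|.
Here n̂_z ≈ +0.167; the vertex latitude is φ_max = arccos|n̂_z| ≈ 80.4°.

≈ 80°N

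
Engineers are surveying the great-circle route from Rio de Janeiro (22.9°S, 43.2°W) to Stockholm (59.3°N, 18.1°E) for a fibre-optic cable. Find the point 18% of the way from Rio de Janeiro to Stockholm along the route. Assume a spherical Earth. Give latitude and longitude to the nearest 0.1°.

≈ 7.3°S, 35.4°W

Convert each endpoint to a unit vector on the sphere (x = cos φ cos λ, y = cos φ sin λ, z = sin φ).
The central angle between the endpoints is δ = arccos(p₁·p₂) ≈ 1.680 rad (96.2°).
Interpolate at f = 0.18 with slerp weights a = sin((1−f)δ)/sin δ ≈ 0.987, b = sin(fδ)/sin δ ≈ 0.300.
p = a·p₁ + b·p₂ ≈ (0.808, -0.575, -0.127); φ = arcsin(p_z) ≈ -7.27°, λ = atan2(p_y, p_x) ≈ -35.43°.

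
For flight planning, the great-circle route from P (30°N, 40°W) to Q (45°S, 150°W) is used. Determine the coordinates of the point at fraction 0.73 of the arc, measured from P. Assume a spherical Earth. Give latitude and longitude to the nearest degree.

≈ (31°S, 110°W)

Write both endpoints as unit vectors p₁, p₂ with components (cos φ cos λ, cos φ sin λ, sin φ).
The central angle between the endpoints is δ = arccos(p₁·p₂) ≈ 2.169 rad (124.3°).
Interpolate at f = 0.73 with slerp weights a = sin((1−f)δ)/sin δ ≈ 0.669, b = sin(fδ)/sin δ ≈ 1.210.
p = a·p₁ + b·p₂ ≈ (-0.297, -0.800, -0.521); φ = arcsin(p_z) ≈ -31.41°, λ = atan2(p_y, p_x) ≈ -110.38°.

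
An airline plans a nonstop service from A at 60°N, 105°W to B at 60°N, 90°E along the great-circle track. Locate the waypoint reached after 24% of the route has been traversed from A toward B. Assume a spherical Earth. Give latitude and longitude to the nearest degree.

≈ 74°N, 113°W

Write both endpoints as unit vectors p₁, p₂ with components (cos φ cos λ, cos φ sin λ, sin φ).
The central angle between the endpoints is δ = arccos(p₁·p₂) ≈ 1.037 rad (59.4°).
Interpolate at f = 0.24 with slerp weights a = sin((1−f)δ)/sin δ ≈ 0.824, b = sin(fδ)/sin δ ≈ 0.286.
p = a·p₁ + b·p₂ ≈ (-0.107, -0.255, 0.961); φ = arcsin(p_z) ≈ 73.97°, λ = atan2(p_y, p_x) ≈ -112.71°.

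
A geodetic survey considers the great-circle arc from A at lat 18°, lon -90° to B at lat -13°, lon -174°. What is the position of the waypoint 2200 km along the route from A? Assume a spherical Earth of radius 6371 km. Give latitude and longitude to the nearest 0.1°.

Write both endpoints as unit vectors p₁, p₂ with components (cos φ cos λ, cos φ sin λ, sin φ).
The central angle between the endpoints is δ = arccos(p₁·p₂) ≈ 1.543 rad (88.4°). The total great-circle distance is δ·R ≈ 1.543 × 6371 ≈ 9833 km, so the target fraction is f = 2200/9833 ≈ 0.224.
Interpolate at f ≈ 0.224 with slerp weights a = sin((1−f)δ)/sin δ ≈ 0.932, b = sin(fδ)/sin δ ≈ 0.339.
p = a·p₁ + b·p₂ ≈ (-0.328, -0.921, 0.212); φ = arcsin(p_z) ≈ 12.22°, λ = atan2(p_y, p_x) ≈ -109.62°.

≈ lat 12.2°, lon -109.6°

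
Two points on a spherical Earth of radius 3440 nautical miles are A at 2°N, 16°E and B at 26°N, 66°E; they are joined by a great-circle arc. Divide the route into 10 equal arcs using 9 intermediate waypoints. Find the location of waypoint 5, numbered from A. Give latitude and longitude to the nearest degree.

Write both endpoints as unit vectors p₁, p₂ with components (cos φ cos λ, cos φ sin λ, sin φ).
The central angle between the endpoints is δ = arccos(p₁·p₂) ≈ 0.936 rad (53.7°).
Interpolate at f = 5/10 with slerp weights a = sin((1−f)δ)/sin δ ≈ 0.560, b = sin(fδ)/sin δ ≈ 0.560.
p = a·p₁ + b·p₂ ≈ (0.743, 0.614, 0.265); φ = arcsin(p_z) ≈ 15.38°, λ = atan2(p_y, p_x) ≈ 39.58°.

≈ 15°N, 40°E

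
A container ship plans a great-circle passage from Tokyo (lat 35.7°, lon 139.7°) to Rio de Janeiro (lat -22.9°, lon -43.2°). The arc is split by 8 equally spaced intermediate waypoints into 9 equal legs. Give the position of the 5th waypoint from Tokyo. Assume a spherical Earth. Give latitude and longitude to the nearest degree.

From cos δ = sin φ₁ sin φ₂ + cos φ₁ cos φ₂ cos Δλ, the central angle is δ ≈ 2.914 rad (167.0°).
Interpolate at f = 5/9 with slerp weights a = sin((1−f)δ)/sin δ ≈ 4.263, b = sin(fδ)/sin δ ≈ 4.425.
p = a·p₁ + b·p₂ ≈ (0.331, -0.551, 0.766); φ = arcsin(p_z) ≈ 49.96°, λ = atan2(p_y, p_x) ≈ -59.00°.

≈ lat 50°, lon -59°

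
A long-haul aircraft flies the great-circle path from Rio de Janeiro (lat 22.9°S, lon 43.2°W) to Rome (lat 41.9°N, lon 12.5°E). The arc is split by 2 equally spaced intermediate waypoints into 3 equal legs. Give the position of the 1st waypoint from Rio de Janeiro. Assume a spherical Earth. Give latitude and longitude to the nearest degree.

≈ lat 1°S, lon 27°W

Convert each endpoint to a unit vector on the sphere (x = cos φ cos λ, y = cos φ sin λ, z = sin φ).
The central angle between the endpoints is δ = arccos(p₁·p₂) ≈ 1.444 rad (82.7°).
Interpolate at f = 1/3 with slerp weights a = sin((1−f)δ)/sin δ ≈ 0.827, b = sin(fδ)/sin δ ≈ 0.467.
p = a·p₁ + b·p₂ ≈ (0.895, -0.447, -0.010); φ = arcsin(p_z) ≈ -0.59°, λ = atan2(p_y, p_x) ≈ -26.52°.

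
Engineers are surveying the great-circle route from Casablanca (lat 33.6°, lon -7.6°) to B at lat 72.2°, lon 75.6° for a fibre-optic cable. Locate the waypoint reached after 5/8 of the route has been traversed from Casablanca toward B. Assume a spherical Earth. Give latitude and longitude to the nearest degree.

The haversine formula gives a central angle δ ≈ 0.980 rad (56.1°) between the endpoints.
Interpolate at f = 5/8 with slerp weights a = sin((1−f)δ)/sin δ ≈ 0.433, b = sin(fδ)/sin δ ≈ 0.692.
p = a·p₁ + b·p₂ ≈ (0.410, 0.157, 0.899); φ = arcsin(p_z) ≈ 63.96°, λ = atan2(p_y, p_x) ≈ 21.00°.

≈ lat 64°, lon 21°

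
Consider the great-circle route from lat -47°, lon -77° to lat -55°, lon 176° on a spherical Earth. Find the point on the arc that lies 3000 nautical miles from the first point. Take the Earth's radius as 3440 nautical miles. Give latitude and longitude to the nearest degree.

From cos δ = sin φ₁ sin φ₂ + cos φ₁ cos φ₂ cos Δλ, the central angle is δ ≈ 1.065 rad (61.0°). The total great-circle distance is δ·R ≈ 1.065 × 3440 ≈ 3663 nmi, so the target fraction is f = 3000/3663 ≈ 0.819.
Interpolate at f ≈ 0.819 with slerp weights a = sin((1−f)δ)/sin δ ≈ 0.219, b = sin(fδ)/sin δ ≈ 0.875.
p = a·p₁ + b·p₂ ≈ (-0.467, -0.110, -0.877); φ = arcsin(p_z) ≈ -61.30°, λ = atan2(p_y, p_x) ≈ -166.70°.

≈ lat -61°, lon -167°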